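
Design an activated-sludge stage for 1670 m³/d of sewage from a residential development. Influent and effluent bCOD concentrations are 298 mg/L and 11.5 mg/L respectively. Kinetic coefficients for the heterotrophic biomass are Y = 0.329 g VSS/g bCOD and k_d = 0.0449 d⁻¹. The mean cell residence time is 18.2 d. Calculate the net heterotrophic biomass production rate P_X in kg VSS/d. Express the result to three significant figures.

Y_obs = Y / (1 + k_d θ_c) = 0.329 / (1 + 0.0449 × 18.2) = 0.329 / 1.817 = 0.1810.
ΔS = 298 − 11.5 = 286.5 mg/L, so the substrate removal rate is 1670 × 286.5/1000 = 478.5 kg bCOD/d.
P_X = Y_obs · Q(S₀ − S) = 0.1810 × 478.5 = 86.62 kg VSS/d.

P_X ≈ 86.6 kg VSS/d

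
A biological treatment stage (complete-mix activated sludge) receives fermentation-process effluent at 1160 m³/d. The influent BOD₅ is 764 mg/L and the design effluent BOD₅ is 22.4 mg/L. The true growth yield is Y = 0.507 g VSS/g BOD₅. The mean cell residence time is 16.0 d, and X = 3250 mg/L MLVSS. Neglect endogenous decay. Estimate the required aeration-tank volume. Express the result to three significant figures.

V·X = Y·Q·ΔS·θ_c gives V = 0.507 × 1160 × (764 − 22.4) × 16.0 / 3250 = 2147 m³.

V ≈ 2150 m³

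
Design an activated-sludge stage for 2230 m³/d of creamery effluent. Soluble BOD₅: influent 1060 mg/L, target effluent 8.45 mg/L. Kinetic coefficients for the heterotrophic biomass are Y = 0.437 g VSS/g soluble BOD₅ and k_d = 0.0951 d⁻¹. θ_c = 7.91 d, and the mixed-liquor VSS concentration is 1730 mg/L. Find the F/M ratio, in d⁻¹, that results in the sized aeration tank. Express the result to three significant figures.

F/M ≈ 0.511 d⁻¹

Steady-state biomass mass balance: V·X·(1 + k_d·θ_c) = Y·Q·(S₀ − S)·θ_c, so V = 0.437 × 2230 × (1060 − 8.45) × 7.91 / [1730 × (1 + 0.0951 × 7.91)] = 8.11×10^6 / 3031 = 2674 m³.
F/M = applied load / biomass = Q·S₀/(V·X) = 2230 × 1060 / (2674 × 1730) = 0.5110 d⁻¹.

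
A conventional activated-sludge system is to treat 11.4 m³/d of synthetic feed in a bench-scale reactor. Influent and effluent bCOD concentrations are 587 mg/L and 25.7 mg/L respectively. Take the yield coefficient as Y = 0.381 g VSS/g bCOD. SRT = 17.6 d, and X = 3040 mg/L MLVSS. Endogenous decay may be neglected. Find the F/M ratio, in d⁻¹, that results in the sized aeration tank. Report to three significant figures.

F/M ≈ 0.156 d⁻¹

With k_d = 0 the design equation reduces to V = Y Q (S₀−S) θ_c / X = 0.381 × 11.4 × (587 − 25.7) × 17.6 / 3040 = 14.11 m³.
F/M = Q·S₀ / (V·X) = 11.4 × 587 / (14.11 × 3040) = 0.1560 g bCOD·(g VSS·d)⁻¹.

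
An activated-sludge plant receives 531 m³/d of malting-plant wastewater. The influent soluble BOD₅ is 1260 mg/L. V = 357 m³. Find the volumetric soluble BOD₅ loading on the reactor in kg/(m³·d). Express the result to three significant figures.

Applied soluble BOD₅ load per unit volume = Q·S₀/V = (531 × 1260/1000)/357.0 = 1.874 kg soluble BOD₅·m⁻³·d⁻¹.

L_v ≈ 1.87 kg soluble BOD₅/(m³·d)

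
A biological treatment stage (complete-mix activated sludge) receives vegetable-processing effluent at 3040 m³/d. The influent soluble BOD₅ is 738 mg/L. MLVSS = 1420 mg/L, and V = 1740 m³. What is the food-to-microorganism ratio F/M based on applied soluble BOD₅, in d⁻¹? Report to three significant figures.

F/M = applied load / biomass = Q·S₀/(V·X) = 3040 × 738 / (1740 × 1420) = 0.9080 d⁻¹.

F/M ≈ 0.908 d⁻¹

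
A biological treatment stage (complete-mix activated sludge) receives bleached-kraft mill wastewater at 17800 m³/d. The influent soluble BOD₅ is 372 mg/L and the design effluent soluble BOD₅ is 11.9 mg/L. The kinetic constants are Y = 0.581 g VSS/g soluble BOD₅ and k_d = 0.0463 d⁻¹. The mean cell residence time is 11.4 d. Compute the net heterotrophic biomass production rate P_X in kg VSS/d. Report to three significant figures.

P_X ≈ 2440 kg VSS/d

Observed yield with endogenous decay: Y_obs = Y / (1 + k_d·θ_c) = 0.581 / (1 + 0.0463 × 11.4) = 0.581 / 1.528 = 0.3803 g VSS/g soluble BOD₅.
Substrate removed = Q·(S₀ − S) = 17800 m³/d × (372 − 11.9) g/m³ = 6.41×10^6 g/d = 6410 kg/d.
Biomass produced: P_X = Y_obs·Q·ΔS = 0.3803 × 6410 ≈ 2438 kg VSS/d.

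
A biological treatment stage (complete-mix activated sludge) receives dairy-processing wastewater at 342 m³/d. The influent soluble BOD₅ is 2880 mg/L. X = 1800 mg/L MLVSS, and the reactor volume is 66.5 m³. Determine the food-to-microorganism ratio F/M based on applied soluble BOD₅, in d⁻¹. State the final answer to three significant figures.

F/M ≈ 8.23 d⁻¹

Food-to-microorganism ratio F/M = Q S₀ / (V X) = 342 × 2880 / (66.50 × 1800) = 8.229 d⁻¹.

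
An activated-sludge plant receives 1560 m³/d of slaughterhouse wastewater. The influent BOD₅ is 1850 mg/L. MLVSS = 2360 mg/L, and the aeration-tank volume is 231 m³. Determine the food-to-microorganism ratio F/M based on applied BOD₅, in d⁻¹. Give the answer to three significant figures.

F/M ≈ 5.29 d⁻¹

F/M = applied load / biomass = Q·S₀/(V·X) = 1560 × 1850 / (231.0 × 2360) = 5.294 d⁻¹.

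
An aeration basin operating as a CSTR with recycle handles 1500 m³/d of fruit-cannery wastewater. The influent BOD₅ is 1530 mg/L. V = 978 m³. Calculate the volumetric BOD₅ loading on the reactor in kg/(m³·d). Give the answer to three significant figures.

L_v ≈ 2.35 kg BOD₅/(m³·d)

Applied BOD₅ load per unit volume = Q·S₀/V = (1500 × 1530/1000)/978.0 = 2.347 kg BOD₅·m⁻³·d⁻¹.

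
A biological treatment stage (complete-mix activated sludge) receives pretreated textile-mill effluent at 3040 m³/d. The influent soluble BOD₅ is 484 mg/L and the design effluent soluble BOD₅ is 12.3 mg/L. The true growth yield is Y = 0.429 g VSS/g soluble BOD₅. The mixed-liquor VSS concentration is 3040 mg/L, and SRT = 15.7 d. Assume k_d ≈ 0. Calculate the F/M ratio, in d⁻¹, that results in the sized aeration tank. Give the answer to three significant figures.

F/M ≈ 0.152 d⁻¹

Biomass mass balance (decay neglected): V·X = Y·Q·(S₀ − S)·θ_c, so V = 0.429 × 3040 × (484 − 12.3) × 15.7 / 3040 = 3177 m³.
F/M = Q·S₀ / (V·X) = 3040 × 484 / (3177 × 3040) = 0.1523 g soluble BOD₅·(g VSS·d)⁻¹.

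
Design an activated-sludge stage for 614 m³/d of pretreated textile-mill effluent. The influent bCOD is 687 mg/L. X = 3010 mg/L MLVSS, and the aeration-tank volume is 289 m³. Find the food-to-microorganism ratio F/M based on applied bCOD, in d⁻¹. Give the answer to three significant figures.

F/M = applied load / biomass = Q·S₀/(V·X) = 614 × 687 / (289.0 × 3010) = 0.4849 d⁻¹.

F/M ≈ 0.485 d⁻¹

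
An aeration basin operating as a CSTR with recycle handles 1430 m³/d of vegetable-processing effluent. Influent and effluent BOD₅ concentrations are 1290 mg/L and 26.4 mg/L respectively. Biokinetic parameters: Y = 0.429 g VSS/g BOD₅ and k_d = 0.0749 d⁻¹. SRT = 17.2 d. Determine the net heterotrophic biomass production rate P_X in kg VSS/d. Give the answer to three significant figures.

P_X ≈ 339 kg VSS/d

Correct the yield for decay: Y_obs = Y/(1 + k_d θ_c) = 0.429 / (1 + 0.0749 × 17.2) = 0.429 / 2.288 = 0.1875.
ΔS = 1290 − 26.4 = 1264 mg/L, so the substrate removal rate is 1430 × 1264/1000 = 1807 kg BOD₅/d.
So the net sludge growth is P_X = 0.1875 × 1807 = 338.8 kg VSS/d.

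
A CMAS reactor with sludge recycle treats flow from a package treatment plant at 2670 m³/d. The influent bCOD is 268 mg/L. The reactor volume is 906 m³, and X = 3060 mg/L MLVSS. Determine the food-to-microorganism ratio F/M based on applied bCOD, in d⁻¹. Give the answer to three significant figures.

F/M ≈ 0.258 d⁻¹

F/M = applied load / biomass = Q·S₀/(V·X) = 2670 × 268 / (906.0 × 3060) = 0.2581 d⁻¹.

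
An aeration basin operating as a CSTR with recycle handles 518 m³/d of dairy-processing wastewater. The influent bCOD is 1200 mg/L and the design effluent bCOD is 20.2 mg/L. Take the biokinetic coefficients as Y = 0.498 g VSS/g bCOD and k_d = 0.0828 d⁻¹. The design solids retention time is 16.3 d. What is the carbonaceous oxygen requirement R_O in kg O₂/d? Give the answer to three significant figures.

R_O ≈ 427 kg O₂/d

Y_obs = Y / (1 + k_d θ_c) = 0.498 / (1 + 0.0828 × 16.3) = 0.498 / 2.350 = 0.2119.
ΔS = 1200 − 20.2 = 1180 mg/L, so the substrate removal rate is 518 × 1180/1000 = 611.1 kg bCOD/d.
P_X = Y_obs·Q·(S₀ − S) = 0.2119 × 611.1 = 129.5 kg VSS/d.
Carbonaceous O₂ demand = substrate oxidised − cell-mass equivalent = 611.1 − 1.42 × 129.5 = 427.2 kg O₂/d.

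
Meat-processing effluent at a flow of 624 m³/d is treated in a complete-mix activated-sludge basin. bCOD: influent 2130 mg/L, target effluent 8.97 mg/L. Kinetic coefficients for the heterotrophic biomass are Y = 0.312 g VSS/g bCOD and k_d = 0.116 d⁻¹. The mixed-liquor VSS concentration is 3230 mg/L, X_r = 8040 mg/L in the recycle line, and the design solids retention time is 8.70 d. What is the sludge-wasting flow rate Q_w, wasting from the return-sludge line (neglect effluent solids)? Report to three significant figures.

Steady-state biomass mass balance: V·X·(1 + k_d·θ_c) = Y·Q·(S₀ − S)·θ_c, so V = 0.312 × 624 × (2130 − 8.97) × 8.70 / [3230 × (1 + 0.116 × 8.70)] = 3.59×10^6 / 6490 = 553.6 m³.
Q_w = (V·X)/(θ_c X_r) = 553.6 × 3230 / (8.70 × 8040) = 25.56 m³/d.

Q_w ≈ 25.6 m³/d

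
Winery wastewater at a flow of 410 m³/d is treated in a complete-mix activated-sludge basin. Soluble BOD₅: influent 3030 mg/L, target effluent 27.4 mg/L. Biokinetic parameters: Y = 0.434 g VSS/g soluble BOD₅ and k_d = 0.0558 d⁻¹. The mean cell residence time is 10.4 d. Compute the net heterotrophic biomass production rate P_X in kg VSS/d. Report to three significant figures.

P_X ≈ 338 kg VSS/d

Correct the yield for decay: Y_obs = Y/(1 + k_d θ_c) = 0.434 / (1 + 0.0558 × 10.4) = 0.434 / 1.580 = 0.2746.
Q·(S₀ − S) = 410 × (3030 − 27.4) × 10⁻³ = 1231 kg/d removed.
Biomass produced: P_X = Y_obs·Q·ΔS = 0.2746 × 1231 ≈ 338.1 kg VSS/d.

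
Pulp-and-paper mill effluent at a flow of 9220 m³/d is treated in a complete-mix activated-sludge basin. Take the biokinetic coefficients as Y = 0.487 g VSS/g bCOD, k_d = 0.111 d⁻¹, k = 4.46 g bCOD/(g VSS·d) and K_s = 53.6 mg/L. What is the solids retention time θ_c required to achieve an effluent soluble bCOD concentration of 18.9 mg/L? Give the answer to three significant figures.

θ_c ≈ 2.20 d

Specific growth rate at S = 18.9 mg/L: μ = YkS/(K_s+S) = 0.487·4.46·18.9/(53.6+18.9) = 0.5662 d⁻¹.
1/θ_c = 0.5662 − 0.111 = 0.4552 d⁻¹, so θ_c = 2.197 d.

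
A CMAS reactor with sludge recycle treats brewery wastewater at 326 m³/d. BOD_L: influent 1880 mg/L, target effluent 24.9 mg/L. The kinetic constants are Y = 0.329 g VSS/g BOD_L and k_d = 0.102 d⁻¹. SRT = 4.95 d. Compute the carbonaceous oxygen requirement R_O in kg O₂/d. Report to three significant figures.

R_O ≈ 417 kg O₂/d

Y_obs = Y / (1 + k_d θ_c) = 0.329 / (1 + 0.102 × 4.95) = 0.329 / 1.505 = 0.2186.
ΔS = 1880 − 24.9 = 1855 mg/L, so the substrate removal rate is 326 × 1855/1000 = 604.8 kg BOD_L/d.
Net sludge production P_X = 0.2186 × 604.8 = 132.2 kg VSS/d.
Carbonaceous O₂ demand = substrate oxidised − cell-mass equivalent = 604.8 − 1.42 × 132.2 = 417.0 kg O₂/d.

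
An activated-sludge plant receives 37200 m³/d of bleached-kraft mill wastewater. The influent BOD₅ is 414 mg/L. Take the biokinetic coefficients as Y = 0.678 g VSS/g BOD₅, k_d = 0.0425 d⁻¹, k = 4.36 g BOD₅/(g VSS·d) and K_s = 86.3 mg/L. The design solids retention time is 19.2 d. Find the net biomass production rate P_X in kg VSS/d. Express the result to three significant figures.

From the Monod/SRT balance for a CMAS, S = K_s·(1+k_d θ_c)/[θ_c·(Y k − k_d) − 1] = 86.3 × (1 + 0.0425 × 19.2) / [19.2 × (0.678 × 4.36 − 0.0425) − 1] = 156.7 / 54.94 = 2.853 mg/L.
Observed yield with endogenous decay: Y_obs = Y / (1 + k_d·θ_c) = 0.678 / (1 + 0.0425 × 19.2) = 0.678 / 1.816 = 0.3733 g VSS/g BOD₅.
Mass of BOD₅ removed per day: Q(S₀ − S) = 37200 × 411.1 g/m³ = 15295 kg/d.
So the net sludge growth is P_X = 0.3733 × 15295 = 5710 kg VSS/d.

P_X ≈ 5710 kg VSS/d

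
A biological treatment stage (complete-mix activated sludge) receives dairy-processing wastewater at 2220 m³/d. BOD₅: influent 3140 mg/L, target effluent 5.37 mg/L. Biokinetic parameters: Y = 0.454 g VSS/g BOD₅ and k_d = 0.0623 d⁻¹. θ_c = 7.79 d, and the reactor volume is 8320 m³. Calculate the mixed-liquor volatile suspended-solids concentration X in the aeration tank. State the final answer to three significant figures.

From V·X·(1 + k_d·θ_c) = Y·Q·(S₀ − S)·θ_c: X = 0.454 × 2220 × (3140 − 5.37) × 7.79 / [8320 × (1 + 0.0623 × 7.79)] = 1992 mg/L.

X ≈ 1990 mg/L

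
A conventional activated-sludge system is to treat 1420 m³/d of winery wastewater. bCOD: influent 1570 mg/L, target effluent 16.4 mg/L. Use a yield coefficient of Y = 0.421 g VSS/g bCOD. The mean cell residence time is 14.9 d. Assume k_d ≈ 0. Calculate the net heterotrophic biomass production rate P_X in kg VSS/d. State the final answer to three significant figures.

Since k_d ≈ 0, Y_obs = Y = 0.421 g VSS/g bCOD.
ΔS = 1570 − 16.4 = 1554 mg/L, so the substrate removal rate is 1420 × 1554/1000 = 2206 kg bCOD/d.
P_X = Y_obs · Q(S₀ − S) = 0.4210 × 2206 = 928.8 kg VSS/d.

P_X ≈ 929 kg VSS/d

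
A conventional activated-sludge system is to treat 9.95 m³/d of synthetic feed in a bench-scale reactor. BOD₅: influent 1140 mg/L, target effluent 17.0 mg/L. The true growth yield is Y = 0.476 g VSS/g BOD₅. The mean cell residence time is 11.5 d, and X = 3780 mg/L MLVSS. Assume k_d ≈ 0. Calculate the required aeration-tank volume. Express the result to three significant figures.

V·X = Y·Q·ΔS·θ_c gives V = 0.476 × 9.95 × (1140 − 17.0) × 11.5 / 3780 = 16.18 m³.

V ≈ 16.2 m³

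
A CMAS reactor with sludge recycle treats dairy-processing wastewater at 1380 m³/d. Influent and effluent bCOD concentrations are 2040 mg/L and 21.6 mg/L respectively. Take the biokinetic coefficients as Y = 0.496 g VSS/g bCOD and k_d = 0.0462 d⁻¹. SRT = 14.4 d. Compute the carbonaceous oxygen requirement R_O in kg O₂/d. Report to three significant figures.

R_O ≈ 1610 kg O₂/d

Observed yield with endogenous decay: Y_obs = Y / (1 + k_d·θ_c) = 0.496 / (1 + 0.0462 × 14.4) = 0.496 / 1.665 = 0.2978 g VSS/g bCOD.
ΔS = 2040 − 21.6 = 2018 mg/L, so the substrate removal rate is 1380 × 2018/1000 = 2785 kg bCOD/d.
Net sludge production P_X = 0.2978 × 2785 = 829.6 kg VSS/d.
R_O = Q·(S₀ − S) − 1.42·P_X = 2785 − 1.42 × 829.6 = 1607 kg O₂/d.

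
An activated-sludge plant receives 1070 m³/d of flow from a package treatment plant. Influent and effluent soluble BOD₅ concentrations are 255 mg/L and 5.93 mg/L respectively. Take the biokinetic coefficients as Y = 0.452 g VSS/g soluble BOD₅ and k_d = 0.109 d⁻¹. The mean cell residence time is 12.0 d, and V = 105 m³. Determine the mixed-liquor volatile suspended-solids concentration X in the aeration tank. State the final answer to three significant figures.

X ≈ 5960 mg/L

X = Y·Q·ΔS·θ_c / [V·(1 + k_d θ_c)] = 0.452 × 1070 × (255 − 5.93) × 12.0 / [105 × (1 + 0.109 × 12.0)] = 5965 mg/L.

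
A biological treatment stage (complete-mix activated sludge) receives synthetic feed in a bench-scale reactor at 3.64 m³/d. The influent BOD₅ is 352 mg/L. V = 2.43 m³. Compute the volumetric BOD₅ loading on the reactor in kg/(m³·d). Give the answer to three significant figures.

Applied BOD₅ load per unit volume = Q·S₀/V = (3.64 × 352/1000)/2.430 = 0.5273 kg BOD₅·m⁻³·d⁻¹.

L_v ≈ 0.527 kg BOD₅/(m³·d)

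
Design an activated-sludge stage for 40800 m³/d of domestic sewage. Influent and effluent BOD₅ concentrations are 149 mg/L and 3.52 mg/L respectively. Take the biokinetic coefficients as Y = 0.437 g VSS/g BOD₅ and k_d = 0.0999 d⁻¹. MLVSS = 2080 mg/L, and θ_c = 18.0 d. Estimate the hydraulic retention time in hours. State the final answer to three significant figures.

Steady-state biomass mass balance: V·X·(1 + k_d·θ_c) = Y·Q·(S₀ − S)·θ_c, so V = 0.437 × 40800 × (149 − 3.52) × 18.0 / [2080 × (1 + 0.0999 × 18.0)] = 4.67×10^7 / 5820 = 8022 m³.
Hydraulic retention time τ = V/Q = 8022 / 40800 = 0.1966 d = 4.719 h.

τ ≈ 4.72 h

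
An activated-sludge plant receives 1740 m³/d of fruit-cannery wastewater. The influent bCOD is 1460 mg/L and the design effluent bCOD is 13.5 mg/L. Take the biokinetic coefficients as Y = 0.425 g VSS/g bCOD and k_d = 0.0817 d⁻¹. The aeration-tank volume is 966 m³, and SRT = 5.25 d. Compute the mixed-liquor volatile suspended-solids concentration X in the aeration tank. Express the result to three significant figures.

From V·X·(1 + k_d·θ_c) = Y·Q·(S₀ − S)·θ_c: X = 0.425 × 1740 × (1460 − 13.5) × 5.25 / [966 × (1 + 0.0817 × 5.25)] = 4068 mg/L.

X ≈ 4070 mg/L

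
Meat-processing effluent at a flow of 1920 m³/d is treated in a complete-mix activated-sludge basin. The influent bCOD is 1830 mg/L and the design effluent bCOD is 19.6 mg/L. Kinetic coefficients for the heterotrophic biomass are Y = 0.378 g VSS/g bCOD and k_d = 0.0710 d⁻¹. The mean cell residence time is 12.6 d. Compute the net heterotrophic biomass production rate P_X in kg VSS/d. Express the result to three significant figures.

P_X ≈ 694 kg VSS/d

Correct the yield for decay: Y_obs = Y/(1 + k_d θ_c) = 0.378 / (1 + 0.0710 × 12.6) = 0.378 / 1.895 = 0.1995.
Substrate removed = Q·(S₀ − S) = 1920 m³/d × (1830 − 19.6) g/m³ = 3.48×10^6 g/d = 3476 kg/d.
Biomass produced: P_X = Y_obs·Q·ΔS = 0.1995 × 3476 ≈ 693.5 kg VSS/d.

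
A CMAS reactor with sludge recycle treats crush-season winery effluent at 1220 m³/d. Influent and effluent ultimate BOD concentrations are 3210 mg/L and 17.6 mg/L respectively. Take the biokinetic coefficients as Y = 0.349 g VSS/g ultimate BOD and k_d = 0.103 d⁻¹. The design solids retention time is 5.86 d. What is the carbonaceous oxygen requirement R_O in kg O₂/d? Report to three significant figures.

Observed yield with endogenous decay: Y_obs = Y / (1 + k_d·θ_c) = 0.349 / (1 + 0.103 × 5.86) = 0.349 / 1.604 = 0.2176 g VSS/g ultimate BOD.
Substrate removed = Q·(S₀ − S) = 1220 m³/d × (3210 − 17.6) g/m³ = 3.89×10^6 g/d = 3895 kg/d.
Net sludge production P_X = 0.2176 × 3895 = 847.6 kg VSS/d.
Carbonaceous O₂ demand = substrate oxidised − cell-mass equivalent = 3895 − 1.42 × 847.6 = 2691 kg O₂/d.

R_O ≈ 2690 kg O₂/d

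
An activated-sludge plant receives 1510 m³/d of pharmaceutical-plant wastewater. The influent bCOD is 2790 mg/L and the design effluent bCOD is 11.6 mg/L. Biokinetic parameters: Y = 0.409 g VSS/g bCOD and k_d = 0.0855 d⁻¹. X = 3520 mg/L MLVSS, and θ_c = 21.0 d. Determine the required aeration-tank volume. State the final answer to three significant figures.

Rearranging the biomass balance for a CMAS with decay, V = Y·Q·ΔS·θ_c / [X·(1+k_d θ_c)] = 0.409 × 1510 × (2790 − 11.6) × 21.0 / [3520 × (1 + 0.0855 × 21.0)] = 3.6×10^7 / 9840 = 3662 m³.

V ≈ 3660 m³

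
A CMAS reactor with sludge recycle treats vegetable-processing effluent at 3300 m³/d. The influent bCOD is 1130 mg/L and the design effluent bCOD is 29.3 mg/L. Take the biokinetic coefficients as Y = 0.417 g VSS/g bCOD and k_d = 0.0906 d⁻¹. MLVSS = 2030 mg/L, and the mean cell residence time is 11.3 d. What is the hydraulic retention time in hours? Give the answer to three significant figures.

Steady-state biomass mass balance: V·X·(1 + k_d·θ_c) = Y·Q·(S₀ − S)·θ_c, so V = 0.417 × 3300 × (1130 − 29.3) × 11.3 / [2030 × (1 + 0.0906 × 11.3)] = 1.71×10^7 / 4108 = 4166 m³.
HRT = V/Q = 4166 m³ / 3300 m³·d⁻¹ = 1.262 d × 24 = 30.30 h.

τ ≈ 30.3 h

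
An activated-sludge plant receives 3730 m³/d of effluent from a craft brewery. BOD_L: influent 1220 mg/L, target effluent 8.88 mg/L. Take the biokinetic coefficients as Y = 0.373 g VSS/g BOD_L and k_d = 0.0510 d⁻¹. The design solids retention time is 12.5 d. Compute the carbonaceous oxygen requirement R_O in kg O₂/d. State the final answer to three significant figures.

The observed yield is Y_obs = Y/(1 + k_d·θ_c) = 0.373 / (1 + 0.0510 × 12.5) = 0.373 / 1.637 = 0.2278 g VSS per g BOD_L removed.
Mass of BOD_L removed per day: Q(S₀ − S) = 3730 × 1211 g/m³ = 4517 kg/d.
P_X = Y_obs·Q·(S₀ − S) = 0.2278 × 4517 = 1029 kg VSS/d.
Carbonaceous O₂ demand = substrate oxidised − cell-mass equivalent = 4517 − 1.42 × 1029 = 3056 kg O₂/d.

R_O ≈ 3060 kg O₂/d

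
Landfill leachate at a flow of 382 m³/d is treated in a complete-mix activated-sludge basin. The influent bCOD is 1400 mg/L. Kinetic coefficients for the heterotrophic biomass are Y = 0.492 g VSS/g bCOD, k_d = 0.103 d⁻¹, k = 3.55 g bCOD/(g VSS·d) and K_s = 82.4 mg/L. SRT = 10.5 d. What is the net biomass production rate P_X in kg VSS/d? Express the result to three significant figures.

P_X ≈ 125 kg VSS/d

From the Monod/SRT balance for a CMAS, S = K_s·(1+k_d θ_c)/[θ_c·(Y k − k_d) − 1] = 82.4 × (1 + 0.103 × 10.5) / [10.5 × (0.492 × 3.55 − 0.103) − 1] = 171.5 / 16.26 = 10.55 mg/L.
Observed yield with endogenous decay: Y_obs = Y / (1 + k_d·θ_c) = 0.492 / (1 + 0.103 × 10.5) = 0.492 / 2.082 = 0.2364 g VSS/g bCOD.
ΔS = 1400 − 10.5 = 1390 mg/L, so the substrate removal rate is 382 × 1390/1000 = 530.8 kg bCOD/d.
Biomass produced: P_X = Y_obs·Q·ΔS = 0.2364 × 530.8 ≈ 125.5 kg VSS/d.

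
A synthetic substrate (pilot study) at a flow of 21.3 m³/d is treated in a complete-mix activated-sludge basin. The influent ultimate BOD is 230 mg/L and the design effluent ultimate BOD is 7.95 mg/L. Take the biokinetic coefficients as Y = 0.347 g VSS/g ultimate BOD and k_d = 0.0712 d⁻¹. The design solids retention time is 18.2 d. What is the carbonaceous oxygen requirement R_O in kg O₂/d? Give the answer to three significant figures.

R_O ≈ 3.71 kg O₂/d

Correct the yield for decay: Y_obs = Y/(1 + k_d θ_c) = 0.347 / (1 + 0.0712 × 18.2) = 0.347 / 2.296 = 0.1511.
Q·(S₀ − S) = 21.3 × (230 − 7.95) × 10⁻³ = 4.730 kg/d removed.
Net sludge production P_X = 0.1511 × 4.730 = 0.7149 kg VSS/d.
R_O = Q·(S₀ − S) − 1.42·P_X = 4.730 − 1.42 × 0.7149 = 3.715 kg O₂/d.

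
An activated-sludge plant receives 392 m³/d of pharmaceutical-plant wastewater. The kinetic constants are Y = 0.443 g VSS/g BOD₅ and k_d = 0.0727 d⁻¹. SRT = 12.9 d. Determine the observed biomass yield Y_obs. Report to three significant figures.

Y_obs ≈ 0.229 g VSS/g BOD₅

Observed yield with endogenous decay: Y_obs = Y / (1 + k_d·θ_c) = 0.443 / (1 + 0.0727 × 12.9) = 0.443 / 1.938 = 0.2286 g VSS/g BOD₅.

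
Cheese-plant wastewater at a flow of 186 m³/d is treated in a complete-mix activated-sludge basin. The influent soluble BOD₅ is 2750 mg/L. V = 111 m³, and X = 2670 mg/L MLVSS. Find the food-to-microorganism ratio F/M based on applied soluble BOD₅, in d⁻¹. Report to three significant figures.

F/M = applied load / biomass = Q·S₀/(V·X) = 186 × 2750 / (111.0 × 2670) = 1.726 d⁻¹.

F/M ≈ 1.73 d⁻¹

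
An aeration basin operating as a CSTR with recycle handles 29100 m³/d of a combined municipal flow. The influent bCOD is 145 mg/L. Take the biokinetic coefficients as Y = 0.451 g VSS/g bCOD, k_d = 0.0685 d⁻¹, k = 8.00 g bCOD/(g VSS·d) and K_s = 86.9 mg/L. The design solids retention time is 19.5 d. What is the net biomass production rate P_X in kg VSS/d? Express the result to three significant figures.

P_X ≈ 798 kg VSS/d

Effluent substrate depends only on kinetics and SRT: S = K_s(1 + k_d θ_c) / [θ_c(Yk − k_d) − 1] = 86.9 × (1 + 0.0685 × 19.5) / [19.5 × (0.451 × 8.00 − 0.0685) − 1] = 203.0 / 68.02 = 2.984 mg/L.
Y_obs = Y / (1 + k_d θ_c) = 0.451 / (1 + 0.0685 × 19.5) = 0.451 / 2.336 = 0.1931.
Substrate removed = Q·(S₀ − S) = 29100 m³/d × (145 − 2.98) g/m³ = 4.13×10^6 g/d = 4133 kg/d.
So the net sludge growth is P_X = 0.1931 × 4133 = 798.0 kg VSS/d.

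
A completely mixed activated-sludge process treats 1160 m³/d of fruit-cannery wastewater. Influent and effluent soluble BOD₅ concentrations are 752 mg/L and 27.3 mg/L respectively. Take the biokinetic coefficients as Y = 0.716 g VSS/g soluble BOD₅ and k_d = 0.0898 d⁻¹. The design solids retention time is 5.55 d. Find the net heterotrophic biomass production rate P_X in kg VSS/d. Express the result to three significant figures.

Y_obs = Y / (1 + k_d θ_c) = 0.716 / (1 + 0.0898 × 5.55) = 0.716 / 1.498 = 0.4778.
Mass of soluble BOD₅ removed per day: Q(S₀ − S) = 1160 × 724.7 g/m³ = 840.7 kg/d.
So the net sludge growth is P_X = 0.4778 × 840.7 = 401.7 kg VSS/d.

P_X ≈ 402 kg VSS/d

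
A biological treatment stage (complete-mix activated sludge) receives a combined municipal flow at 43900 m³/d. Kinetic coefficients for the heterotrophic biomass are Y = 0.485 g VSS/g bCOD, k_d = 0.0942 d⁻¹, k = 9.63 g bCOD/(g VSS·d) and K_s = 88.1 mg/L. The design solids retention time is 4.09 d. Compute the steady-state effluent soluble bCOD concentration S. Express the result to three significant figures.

S ≈ 6.89 mg/L

Effluent substrate depends only on kinetics and SRT: S = K_s(1 + k_d θ_c) / [θ_c(Yk − k_d) − 1] = 88.1 × (1 + 0.0942 × 4.09) / [4.09 × (0.485 × 9.63 − 0.0942) − 1] = 122.0 / 17.72 = 6.888 mg/L.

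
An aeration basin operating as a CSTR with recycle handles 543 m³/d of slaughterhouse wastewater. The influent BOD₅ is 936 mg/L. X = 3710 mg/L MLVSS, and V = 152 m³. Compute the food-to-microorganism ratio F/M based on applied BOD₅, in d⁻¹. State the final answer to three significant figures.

F/M = Q·S₀ / (V·X) = 543 × 936 / (152.0 × 3710) = 0.9013 g BOD₅·(g VSS·d)⁻¹.

F/M ≈ 0.901 d⁻¹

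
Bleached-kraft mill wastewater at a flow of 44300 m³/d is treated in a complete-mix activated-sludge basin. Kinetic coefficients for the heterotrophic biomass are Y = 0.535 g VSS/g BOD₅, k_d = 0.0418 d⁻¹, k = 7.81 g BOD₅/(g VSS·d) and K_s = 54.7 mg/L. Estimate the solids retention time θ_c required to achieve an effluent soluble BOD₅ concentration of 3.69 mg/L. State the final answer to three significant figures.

θ_c ≈ 4.50 d

Specific growth rate at S = 3.69 mg/L: μ = YkS/(K_s+S) = 0.535·7.81·3.69/(54.7+3.69) = 0.2641 d⁻¹.
Then 1/θ_c = μ − k_d = 0.2641 − 0.0418 = 0.2223 d⁻¹, giving θ_c = 4.499 d.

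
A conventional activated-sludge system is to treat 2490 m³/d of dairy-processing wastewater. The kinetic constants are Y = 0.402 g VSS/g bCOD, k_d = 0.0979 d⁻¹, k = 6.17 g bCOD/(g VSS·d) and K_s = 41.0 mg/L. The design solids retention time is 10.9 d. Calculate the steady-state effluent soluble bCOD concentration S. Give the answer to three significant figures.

S ≈ 3.39 mg/L

Effluent substrate depends only on kinetics and SRT: S = K_s(1 + k_d θ_c) / [θ_c(Yk − k_d) − 1] = 41.0 × (1 + 0.0979 × 10.9) / [10.9 × (0.402 × 6.17 − 0.0979) − 1] = 84.75 / 24.97 = 3.394 mg/L.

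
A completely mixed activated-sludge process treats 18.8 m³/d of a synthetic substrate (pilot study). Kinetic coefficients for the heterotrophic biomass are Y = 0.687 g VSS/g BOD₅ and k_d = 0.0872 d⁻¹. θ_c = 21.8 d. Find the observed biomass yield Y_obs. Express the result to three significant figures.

Observed yield with endogenous decay: Y_obs = Y / (1 + k_d·θ_c) = 0.687 / (1 + 0.0872 × 21.8) = 0.687 / 2.901 = 0.2368 g VSS/g BOD₅.

Y_obs ≈ 0.237 g VSS/g BOD₅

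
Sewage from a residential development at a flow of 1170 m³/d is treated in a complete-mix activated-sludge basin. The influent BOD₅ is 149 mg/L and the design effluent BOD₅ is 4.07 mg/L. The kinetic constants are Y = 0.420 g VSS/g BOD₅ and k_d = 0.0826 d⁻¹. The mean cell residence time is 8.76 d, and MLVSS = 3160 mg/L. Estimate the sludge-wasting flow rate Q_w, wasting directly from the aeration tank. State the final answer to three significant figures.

Q_w ≈ 13.1 m³/d

Steady-state biomass mass balance: V·X·(1 + k_d·θ_c) = Y·Q·(S₀ − S)·θ_c, so V = 0.420 × 1170 × (149 − 4.07) × 8.76 / [3160 × (1 + 0.0826 × 8.76)] = 6.24×10^5 / 5447 = 114.5 m³.
For wasting at MLVSS concentration, Q_w = V/θ_c = 114.5/8.76 = 13.08 m³/d.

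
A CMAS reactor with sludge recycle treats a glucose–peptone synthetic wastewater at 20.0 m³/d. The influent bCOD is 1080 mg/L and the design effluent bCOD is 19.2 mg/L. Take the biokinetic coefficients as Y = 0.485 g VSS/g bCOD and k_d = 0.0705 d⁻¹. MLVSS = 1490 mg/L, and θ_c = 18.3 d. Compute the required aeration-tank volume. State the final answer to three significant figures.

V ≈ 55.2 m³

Steady-state biomass mass balance: V·X·(1 + k_d·θ_c) = Y·Q·(S₀ − S)·θ_c, so V = 0.485 × 20.0 × (1080 − 19.2) × 18.3 / [1490 × (1 + 0.0705 × 18.3)] = 1.88×10^5 / 3412 = 55.18 m³.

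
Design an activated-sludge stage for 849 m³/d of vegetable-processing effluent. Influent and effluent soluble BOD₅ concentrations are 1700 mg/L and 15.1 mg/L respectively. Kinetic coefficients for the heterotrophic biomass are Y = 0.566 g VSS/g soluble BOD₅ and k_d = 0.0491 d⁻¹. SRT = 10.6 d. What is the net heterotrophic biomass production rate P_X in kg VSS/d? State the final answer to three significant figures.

P_X ≈ 533 kg VSS/d

Y_obs = Y / (1 + k_d θ_c) = 0.566 / (1 + 0.0491 × 10.6) = 0.566 / 1.520 = 0.3723.
Q·(S₀ − S) = 849 × (1700 − 15.1) × 10⁻³ = 1430 kg/d removed.
P_X = Y_obs · Q(S₀ − S) = 0.3723 × 1430 = 532.5 kg VSS/d.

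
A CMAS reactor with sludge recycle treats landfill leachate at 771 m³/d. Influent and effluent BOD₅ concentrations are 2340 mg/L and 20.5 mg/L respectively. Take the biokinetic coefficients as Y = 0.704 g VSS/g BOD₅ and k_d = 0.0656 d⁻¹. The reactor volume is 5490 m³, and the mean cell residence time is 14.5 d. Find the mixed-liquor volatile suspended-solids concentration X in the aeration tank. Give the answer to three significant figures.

From V·X·(1 + k_d·θ_c) = Y·Q·(S₀ − S)·θ_c: X = 0.704 × 771 × (2340 − 20.5) × 14.5 / [5490 × (1 + 0.0656 × 14.5)] = 1704 mg/L.

X ≈ 1700 mg/L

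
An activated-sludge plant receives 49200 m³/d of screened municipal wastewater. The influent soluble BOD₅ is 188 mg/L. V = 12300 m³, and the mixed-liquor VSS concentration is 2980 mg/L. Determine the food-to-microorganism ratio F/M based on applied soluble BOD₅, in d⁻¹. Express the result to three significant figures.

F/M ≈ 0.252 d⁻¹

F/M = Q·S₀ / (V·X) = 49200 × 188 / (12300 × 2980) = 0.2523 g soluble BOD₅·(g VSS·d)⁻¹.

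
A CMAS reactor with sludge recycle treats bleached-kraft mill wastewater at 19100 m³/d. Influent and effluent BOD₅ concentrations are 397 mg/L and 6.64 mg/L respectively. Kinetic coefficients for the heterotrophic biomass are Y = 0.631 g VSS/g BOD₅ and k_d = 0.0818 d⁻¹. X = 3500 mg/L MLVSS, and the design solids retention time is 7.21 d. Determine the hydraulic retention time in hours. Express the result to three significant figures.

Steady-state biomass mass balance: V·X·(1 + k_d·θ_c) = Y·Q·(S₀ − S)·θ_c, so V = 0.631 × 19100 × (397 − 6.64) × 7.21 / [3500 × (1 + 0.0818 × 7.21)] = 3.39×10^7 / 5564 = 6096 m³.
HRT = V/Q = 6096 m³ / 19100 m³·d⁻¹ = 0.3192 d × 24 = 7.660 h.

τ ≈ 7.66 h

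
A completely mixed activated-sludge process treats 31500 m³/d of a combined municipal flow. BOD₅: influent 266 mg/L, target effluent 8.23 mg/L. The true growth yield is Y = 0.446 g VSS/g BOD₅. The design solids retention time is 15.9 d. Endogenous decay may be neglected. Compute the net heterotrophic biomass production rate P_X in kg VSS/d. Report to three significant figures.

No decay correction is needed, so Y_obs = Y = 0.446.
Mass of BOD₅ removed per day: Q(S₀ − S) = 31500 × 257.8 g/m³ = 8120 kg/d.
So the net sludge growth is P_X = 0.4460 × 8120 = 3621 kg VSS/d.

P_X ≈ 3620 kg VSS/d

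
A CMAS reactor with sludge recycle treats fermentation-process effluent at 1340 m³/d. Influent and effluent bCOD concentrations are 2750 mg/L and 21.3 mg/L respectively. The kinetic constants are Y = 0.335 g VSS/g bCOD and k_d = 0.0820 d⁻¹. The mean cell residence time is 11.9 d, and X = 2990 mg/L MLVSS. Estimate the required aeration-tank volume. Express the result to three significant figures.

Steady-state biomass mass balance: V·X·(1 + k_d·θ_c) = Y·Q·(S₀ − S)·θ_c, so V = 0.335 × 1340 × (2750 − 21.3) × 11.9 / [2990 × (1 + 0.0820 × 11.9)] = 1.46×10^7 / 5908 = 2467 m³.

V ≈ 2470 m³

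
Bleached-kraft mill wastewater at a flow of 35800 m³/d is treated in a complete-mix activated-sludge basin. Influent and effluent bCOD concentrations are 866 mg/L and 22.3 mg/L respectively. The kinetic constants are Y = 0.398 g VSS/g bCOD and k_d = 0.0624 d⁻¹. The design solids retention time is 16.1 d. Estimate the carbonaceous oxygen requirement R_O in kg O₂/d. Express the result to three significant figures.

R_O ≈ 21700 kg O₂/d

Y_obs = Y / (1 + k_d θ_c) = 0.398 / (1 + 0.0624 × 16.1) = 0.398 / 2.005 = 0.1985.
ΔS = 866 − 22.3 = 843.7 mg/L, so the substrate removal rate is 35800 × 843.7/1000 = 30204 kg bCOD/d.
Net sludge production P_X = 0.1985 × 30204 = 5997 kg VSS/d.
R_O = Q·(S₀ − S) − 1.42·P_X = 30204 − 1.42 × 5997 = 21689 kg O₂/d.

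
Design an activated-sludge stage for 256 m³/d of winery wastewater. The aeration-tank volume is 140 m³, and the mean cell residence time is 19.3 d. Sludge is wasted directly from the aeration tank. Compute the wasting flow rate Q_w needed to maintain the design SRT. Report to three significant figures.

With mixed-liquor wasting, θ_c = V/Q_w, so Q_w = V/θ_c = 140.0/19.3 = 7.254 m³/d.

Q_w ≈ 7.25 m³/d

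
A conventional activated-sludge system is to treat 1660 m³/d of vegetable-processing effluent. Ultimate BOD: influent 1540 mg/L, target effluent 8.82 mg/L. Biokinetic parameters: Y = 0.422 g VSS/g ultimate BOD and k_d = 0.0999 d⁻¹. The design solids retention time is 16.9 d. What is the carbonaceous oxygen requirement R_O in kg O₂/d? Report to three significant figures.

R_O ≈ 1980 kg O₂/d

Correct the yield for decay: Y_obs = Y/(1 + k_d θ_c) = 0.422 / (1 + 0.0999 × 16.9) = 0.422 / 2.688 = 0.1570.
Q·(S₀ − S) = 1660 × (1540 − 8.82) × 10⁻³ = 2542 kg/d removed.
Biomass synthesised: P_X = Y_obs × 2542 = 399.0 kg VSS/d.
R_O = Q·(S₀ − S) − 1.42·P_X = 2542 − 1.42 × 399.0 = 1975 kg O₂/d.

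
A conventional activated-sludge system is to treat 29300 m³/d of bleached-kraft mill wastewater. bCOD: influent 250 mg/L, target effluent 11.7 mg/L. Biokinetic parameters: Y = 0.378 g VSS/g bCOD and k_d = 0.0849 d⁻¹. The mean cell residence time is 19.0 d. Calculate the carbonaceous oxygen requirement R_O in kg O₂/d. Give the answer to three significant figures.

R_O ≈ 5550 kg O₂/d

The observed yield is Y_obs = Y/(1 + k_d·θ_c) = 0.378 / (1 + 0.0849 × 19.0) = 0.378 / 2.613 = 0.1447 g VSS per g bCOD removed.
Substrate removed = Q·(S₀ − S) = 29300 m³/d × (250 − 11.7) g/m³ = 6.98×10^6 g/d = 6982 kg/d.
P_X = Y_obs·Q·(S₀ − S) = 0.1447 × 6982 = 1010 kg VSS/d.
R_O = Q·(S₀ − S) − 1.42·P_X = 6982 − 1.42 × 1010 = 5548 kg O₂/d.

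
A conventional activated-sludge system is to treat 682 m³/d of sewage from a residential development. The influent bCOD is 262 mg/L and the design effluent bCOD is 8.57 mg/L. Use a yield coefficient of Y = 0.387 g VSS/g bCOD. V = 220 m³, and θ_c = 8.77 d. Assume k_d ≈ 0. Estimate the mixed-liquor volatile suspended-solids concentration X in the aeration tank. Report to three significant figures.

X = Y·Q·ΔS·θ_c / V = 0.387 × 682 × (262 − 8.57) × 8.77 / 220 = 2666 mg/L.

X ≈ 2670 mg/L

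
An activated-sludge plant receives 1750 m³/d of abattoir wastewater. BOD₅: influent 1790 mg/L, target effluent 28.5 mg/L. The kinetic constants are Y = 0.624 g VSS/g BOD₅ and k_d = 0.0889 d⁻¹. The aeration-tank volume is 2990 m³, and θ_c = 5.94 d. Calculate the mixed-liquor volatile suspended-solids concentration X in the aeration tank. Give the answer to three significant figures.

X ≈ 2500 mg/L

X = Y·Q·ΔS·θ_c / [V·(1 + k_d θ_c)] = 0.624 × 1750 × (1790 − 28.5) × 5.94 / [2990 × (1 + 0.0889 × 5.94)] = 2501 mg/L.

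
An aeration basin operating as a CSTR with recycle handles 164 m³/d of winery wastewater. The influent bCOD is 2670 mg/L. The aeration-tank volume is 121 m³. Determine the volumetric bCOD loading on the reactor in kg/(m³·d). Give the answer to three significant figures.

L_v ≈ 3.62 kg bCOD/(m³·d)

Volumetric loading L_v = Q·S₀ / V = 164 × 2670 g/m³ / 121.0 m³ = 3619 g/(m³·d) = 3.619 kg bCOD/(m³·d).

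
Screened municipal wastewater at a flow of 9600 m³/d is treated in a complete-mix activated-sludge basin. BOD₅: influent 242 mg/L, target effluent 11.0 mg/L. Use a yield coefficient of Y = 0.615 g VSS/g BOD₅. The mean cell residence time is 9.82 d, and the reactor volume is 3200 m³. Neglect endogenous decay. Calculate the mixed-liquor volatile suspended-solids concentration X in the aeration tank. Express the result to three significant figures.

X ≈ 4190 mg/L

Without decay, X = Y Q (S₀−S) θ_c / V = 0.615 × 9600 × (242 − 11.0) × 9.82 / 3200 = 4185 mg/L.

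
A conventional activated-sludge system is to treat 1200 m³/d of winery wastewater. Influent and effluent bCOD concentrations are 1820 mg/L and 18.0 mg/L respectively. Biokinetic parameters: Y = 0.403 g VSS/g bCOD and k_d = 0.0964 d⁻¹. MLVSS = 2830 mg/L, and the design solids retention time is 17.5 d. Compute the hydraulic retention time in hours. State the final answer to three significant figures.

τ ≈ 40.1 h

From the SRT design equation V = Y Q (S₀−S) θ_c / [X (1 + k_d θ_c)] = 0.403 × 1200 × (1820 − 18.0) × 17.5 / [2830 × (1 + 0.0964 × 17.5)] = 1.53×10^7 / 7604 = 2006 m³.
HRT = V/Q = 2006 m³ / 1200 m³·d⁻¹ = 1.671 d × 24 = 40.11 h.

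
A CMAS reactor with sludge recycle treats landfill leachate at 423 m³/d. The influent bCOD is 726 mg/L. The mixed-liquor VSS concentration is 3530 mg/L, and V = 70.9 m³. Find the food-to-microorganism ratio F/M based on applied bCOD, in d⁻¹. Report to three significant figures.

F/M ≈ 1.23 d⁻¹

F/M = Q·S₀ / (V·X) = 423 × 726 / (70.90 × 3530) = 1.227 g bCOD·(g VSS·d)⁻¹.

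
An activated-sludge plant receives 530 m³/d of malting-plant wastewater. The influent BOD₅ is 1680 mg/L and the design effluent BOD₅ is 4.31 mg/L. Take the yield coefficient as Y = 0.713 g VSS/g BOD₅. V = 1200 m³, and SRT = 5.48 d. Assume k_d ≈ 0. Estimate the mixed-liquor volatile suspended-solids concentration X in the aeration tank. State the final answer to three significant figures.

From V·X = Y·Q·(S₀ − S)·θ_c (decay neglected): X = 0.713 × 530 × (1680 − 4.31) × 5.48 / 1200 = 2892 mg/L.

X ≈ 2890 mg/L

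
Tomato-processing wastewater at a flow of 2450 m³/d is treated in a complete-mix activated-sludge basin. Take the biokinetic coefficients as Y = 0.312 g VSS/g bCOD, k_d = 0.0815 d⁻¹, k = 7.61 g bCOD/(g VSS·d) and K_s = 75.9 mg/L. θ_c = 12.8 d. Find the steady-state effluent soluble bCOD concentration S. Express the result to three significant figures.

From the Monod/SRT balance for a CMAS, S = K_s·(1+k_d θ_c)/[θ_c·(Y k − k_d) − 1] = 75.9 × (1 + 0.0815 × 12.8) / [12.8 × (0.312 × 7.61 − 0.0815) − 1] = 155.1 / 28.35 = 5.471 mg/L.

S ≈ 5.47 mg/L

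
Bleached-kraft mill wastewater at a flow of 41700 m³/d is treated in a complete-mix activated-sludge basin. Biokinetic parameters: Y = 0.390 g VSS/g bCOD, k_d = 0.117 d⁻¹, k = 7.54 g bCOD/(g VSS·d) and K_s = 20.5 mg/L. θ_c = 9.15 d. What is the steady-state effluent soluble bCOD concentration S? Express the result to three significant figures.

From the Monod/SRT balance for a CMAS, S = K_s·(1+k_d θ_c)/[θ_c·(Y k − k_d) − 1] = 20.5 × (1 + 0.117 × 9.15) / [9.15 × (0.390 × 7.54 − 0.117) − 1] = 42.45 / 24.84 = 1.709 mg/L.

S ≈ 1.71 mg/L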